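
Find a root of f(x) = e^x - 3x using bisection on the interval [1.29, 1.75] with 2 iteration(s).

f(x) = e^x - 3x
Initial interval: [1.29, 1.75]

Iteration 1:
  c_1 = (1.290000 + 1.750000)/2 = 1.520000
  f(c_1) = f(1.520000) = 0.012225
  f(a) × f(c) < 0, new interval: [1.290000, 1.520000]
Iteration 2:
  c_2 = (1.290000 + 1.520000)/2 = 1.405000
  f(c_2) = f(1.405000) = -0.139473
  f(a) × f(c) ≥ 0, new interval: [1.405000, 1.520000]

After 2 iteration(s), the approximation is c_2 = 1.405000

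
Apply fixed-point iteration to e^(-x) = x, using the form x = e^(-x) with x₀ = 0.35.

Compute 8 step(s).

Equation: e^(-x) = x
Fixed-point form: x = e^(-x)
x₀ = 0.35

x_1 = g(0.350000) = 0.704688
x_2 = g(0.704688) = 0.494263
x_3 = g(0.494263) = 0.610020
x_4 = g(0.610020) = 0.543340
x_5 = g(0.543340) = 0.580805
x_6 = g(0.580805) = 0.559448
x_7 = g(0.559448) = 0.571525
x_8 = g(0.571525) = 0.564664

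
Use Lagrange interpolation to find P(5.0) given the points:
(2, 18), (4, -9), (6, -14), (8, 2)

Lagrange interpolation formula:
P(x) = Σ yᵢ × Lᵢ(x)
where Lᵢ(x) = Π_{j≠i} (x - xⱼ)/(xᵢ - xⱼ)

L_0(5.0) = (5.0 - 4)/(2 - 4) × (5.0 - 6)/(2 - 6) × (5.0 - 8)/(2 - 8) = -0.062500
L_1(5.0) = (5.0 - 2)/(4 - 2) × (5.0 - 6)/(4 - 6) × (5.0 - 8)/(4 - 8) = 0.562500
L_2(5.0) = (5.0 - 2)/(6 - 2) × (5.0 - 4)/(6 - 4) × (5.0 - 8)/(6 - 8) = 0.562500
L_3(5.0) = (5.0 - 2)/(8 - 2) × (5.0 - 4)/(8 - 4) × (5.0 - 6)/(8 - 6) = -0.062500

P(5.0) = 18×L_0(5.0) + (-9)×L_1(5.0) + (-14)×L_2(5.0) + 2×L_3(5.0)
P(5.0) = -14.187500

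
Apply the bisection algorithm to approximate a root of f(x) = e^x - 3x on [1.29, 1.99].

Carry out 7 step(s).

f(x) = e^x - 3x
Initial interval: [1.29, 1.99]

Iteration 1:
  c_1 = (1.290000 + 1.990000)/2 = 1.640000
  f(c_1) = f(1.640000) = 0.235170
  f(a) × f(c) < 0, new interval: [1.290000, 1.640000]
Iteration 2:
  c_2 = (1.290000 + 1.640000)/2 = 1.465000
  f(c_2) = f(1.465000) = -0.067457
  f(a) × f(c) ≥ 0, new interval: [1.465000, 1.640000]
Iteration 3:
  c_3 = (1.465000 + 1.640000)/2 = 1.552500
  f(c_3) = f(1.552500) = 0.065764
  f(a) × f(c) < 0, new interval: [1.465000, 1.552500]
Iteration 4:
  c_4 = (1.465000 + 1.552500)/2 = 1.508750
  f(c_4) = f(1.508750) = -0.005174
  f(a) × f(c) ≥ 0, new interval: [1.508750, 1.552500]
Iteration 5:
  c_5 = (1.508750 + 1.552500)/2 = 1.530625
  f(c_5) = f(1.530625) = 0.029189
  f(a) × f(c) < 0, new interval: [1.508750, 1.530625]
Iteration 6:
  c_6 = (1.508750 + 1.530625)/2 = 1.519688
  f(c_6) = f(1.519688) = 0.011734
  f(a) × f(c) < 0, new interval: [1.508750, 1.519688]
Iteration 7:
  c_7 = (1.508750 + 1.519688)/2 = 1.514219
  f(c_7) = f(1.514219) = 0.003212
  f(a) × f(c) < 0, new interval: [1.508750, 1.514219]

After 7 iteration(s), the approximation is c_7 = 1.514219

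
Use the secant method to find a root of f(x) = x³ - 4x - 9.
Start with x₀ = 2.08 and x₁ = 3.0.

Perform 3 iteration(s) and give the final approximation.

f(x) = x³ - 4x - 9
x₀ = 2.08, x₁ = 3.0

Secant formula: x_{n+1} = x_n - f(x_n)(x_n - x_{n-1})/(f(x_n) - f(x_{n-1}))

Iteration 1:
  f(2.080000) = -8.321088
  f(3.000000) = 6.000000
  x_2 = 3.000000 - 6.000000×(3.000000 - 2.080000)/(6.000000 - (-8.321088))
       = 2.614554
Iteration 2:
  f(3.000000) = 6.000000
  f(2.614554) = -1.585399
  x_3 = 2.614554 - (-1.585399)×(2.614554 - 3.000000)/(-1.585399 - 6.000000)
       = 2.695115
Iteration 3:
  f(2.614554) = -1.585399
  f(2.695115) = -0.204100
  x_4 = 2.695115 - (-0.204100)×(2.695115 - 2.614554)/(-0.204100 - (-1.585399))
       = 2.707019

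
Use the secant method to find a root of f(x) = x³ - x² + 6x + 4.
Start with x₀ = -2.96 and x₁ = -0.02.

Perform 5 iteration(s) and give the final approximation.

f(x) = x³ - x² + 6x + 4
x₀ = -2.96, x₁ = -0.02

Secant formula: x_{n+1} = x_n - f(x_n)(x_n - x_{n-1})/(f(x_n) - f(x_{n-1}))

Iteration 1:
  f(-2.960000) = -48.455936
  f(-0.020000) = 3.879592
  x_2 = -0.020000 - 3.879592×(-0.020000 - (-2.960000))/(3.879592 - (-48.455936))
       = -0.237940
Iteration 2:
  f(-0.020000) = 3.879592
  f(-0.237940) = 2.502274
  x_3 = -0.237940 - 2.502274×(-0.237940 - (-0.020000))/(2.502274 - 3.879592)
       = -0.633887
Iteration 3:
  f(-0.237940) = 2.502274
  f(-0.633887) = -0.459841
  x_4 = -0.633887 - (-0.459841)×(-0.633887 - (-0.237940))/(-0.459841 - 2.502274)
       = -0.572420
Iteration 4:
  f(-0.633887) = -0.459841
  f(-0.572420) = 0.050253
  x_5 = -0.572420 - 0.050253×(-0.572420 - (-0.633887))/(0.050253 - (-0.459841))
       = -0.578476
Iteration 5:
  f(-0.572420) = 0.050253
  f(-0.578476) = 0.000934
  x_6 = -0.578476 - 0.000934×(-0.578476 - (-0.572420))/(0.000934 - 0.050253)
       = -0.578590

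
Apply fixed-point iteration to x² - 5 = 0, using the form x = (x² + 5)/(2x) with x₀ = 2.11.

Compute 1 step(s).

Equation: x² - 5 = 0
Fixed-point form: x = (x² + 5)/(2x)
x₀ = 2.11

x_1 = g(2.110000) = 2.239834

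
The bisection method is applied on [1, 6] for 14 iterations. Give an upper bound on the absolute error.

Bisection error bound: |error| ≤ (b-a)/2^n
|error| ≤ (6 - 1)/2^14 = 5/2^14
|error| ≤ 0.0003051758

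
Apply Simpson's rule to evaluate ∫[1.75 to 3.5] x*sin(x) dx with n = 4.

f(x) = x*sin(x)
a = 1.75, b = 3.5, n = 4
h = (b - a)/n = 0.437500

Simpson's rule: (h/3)[f(x₀) + 4f(x₁) + 2f(x₂) + ... + f(xₙ)]

x_0 = 1.7500, f(x_0) = 1.721975, coefficient = 1
x_1 = 2.1875, f(x_1) = 1.784539, coefficient = 4
x_2 = 2.6250, f(x_2) = 1.296541, coefficient = 2
x_3 = 3.0625, f(x_3) = 0.241969, coefficient = 4
x_4 = 3.5000, f(x_4) = -1.227741, coefficient = 1

I ≈ (0.437500/3) × 11.193347 = 1.632363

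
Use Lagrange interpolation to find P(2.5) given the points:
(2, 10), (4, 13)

Lagrange interpolation formula:
P(x) = Σ yᵢ × Lᵢ(x)
where Lᵢ(x) = Π_{j≠i} (x - xⱼ)/(xᵢ - xⱼ)

L_0(2.5) = (2.5 - 4)/(2 - 4) = 0.750000
L_1(2.5) = (2.5 - 2)/(4 - 2) = 0.250000

P(2.5) = 10×L_0(2.5) + 13×L_1(2.5)
P(2.5) = 10.750000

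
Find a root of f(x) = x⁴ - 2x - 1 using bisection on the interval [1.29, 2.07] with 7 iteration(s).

f(x) = x⁴ - 2x - 1
Initial interval: [1.29, 2.07]

Iteration 1:
  c_1 = (1.290000 + 2.070000)/2 = 1.680000
  f(c_1) = f(1.680000) = 3.605942
  f(a) × f(c) < 0, new interval: [1.290000, 1.680000]
Iteration 2:
  c_2 = (1.290000 + 1.680000)/2 = 1.485000
  f(c_2) = f(1.485000) = 0.893017
  f(a) × f(c) < 0, new interval: [1.290000, 1.485000]
Iteration 3:
  c_3 = (1.290000 + 1.485000)/2 = 1.387500
  f(c_3) = f(1.387500) = -0.068773
  f(a) × f(c) ≥ 0, new interval: [1.387500, 1.485000]
Iteration 4:
  c_4 = (1.387500 + 1.485000)/2 = 1.436250
  f(c_4) = f(1.436250) = 0.382702
  f(a) × f(c) < 0, new interval: [1.387500, 1.436250]
Iteration 5:
  c_5 = (1.387500 + 1.436250)/2 = 1.411875
  f(c_5) = f(1.411875) = 0.149858
  f(a) × f(c) < 0, new interval: [1.387500, 1.411875]
Iteration 6:
  c_6 = (1.387500 + 1.411875)/2 = 1.399687
  f(c_6) = f(1.399687) = 0.038796
  f(a) × f(c) < 0, new interval: [1.387500, 1.399687]
Iteration 7:
  c_7 = (1.387500 + 1.399687)/2 = 1.393594
  f(c_7) = f(1.393594) = -0.015421
  f(a) × f(c) ≥ 0, new interval: [1.393594, 1.399687]

After 7 iteration(s), the approximation is c_7 = 1.393594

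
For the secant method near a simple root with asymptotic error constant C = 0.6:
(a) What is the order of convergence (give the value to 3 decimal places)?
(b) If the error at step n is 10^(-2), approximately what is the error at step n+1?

(a) Secant method has superlinear convergence with order φ = (1+√5)/2 ≈ 1.618.
    This means |e_{n+1}| ≈ C|e_n|^1.618.

(b) With |e_n| = 10^(-2) and C = 0.6:
    |e_{n+1}| ≈ 0.6 × (10^(-2))^1.618 = 0.6 × 10^(-3.24)

(a) ≈ 1.618 (golden ratio); (b) |e_{n+1}| ≈ 3.484e-04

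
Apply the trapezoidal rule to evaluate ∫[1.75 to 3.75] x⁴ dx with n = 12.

f(x) = x⁴
a = 1.75, b = 3.75, n = 12
h = (b - a)/n = 0.166667

Trapezoidal rule: (h/2)[f(x₀) + 2f(x₁) + 2f(x₂) + ... + f(xₙ)]

x_0 = 1.7500, f(x_0) = 9.378906, coefficient = 1
x_1 = 1.9167, f(x_1) = 13.495419, coefficient = 2
x_2 = 2.0833, f(x_2) = 18.838011, coefficient = 2
x_3 = 2.2500, f(x_3) = 25.628906, coefficient = 2
x_4 = 2.4167, f(x_4) = 34.108845, coefficient = 2
x_5 = 2.5833, f(x_5) = 44.537085, coefficient = 2
x_6 = 2.7500, f(x_6) = 57.191406, coefficient = 2
x_7 = 2.9167, f(x_7) = 72.368104, coefficient = 2
x_8 = 3.0833, f(x_8) = 90.381993, coefficient = 2
x_9 = 3.2500, f(x_9) = 111.566406, coefficient = 2
x_10 = 3.4167, f(x_10) = 136.273196, coefficient = 2
x_11 = 3.5833, f(x_11) = 164.872733, coefficient = 2
x_12 = 3.7500, f(x_12) = 197.753906, coefficient = 1

I ≈ (0.166667/2) × 1745.657022 = 145.471418
Exact value: 145.032813
Error: 0.438606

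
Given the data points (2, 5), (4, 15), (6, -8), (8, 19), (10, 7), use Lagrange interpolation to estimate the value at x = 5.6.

Lagrange interpolation formula:
P(x) = Σ yᵢ × Lᵢ(x)
where Lᵢ(x) = Π_{j≠i} (x - xⱼ)/(xᵢ - xⱼ)

L_0(5.6) = (5.6 - 4)/(2 - 4) × (5.6 - 6)/(2 - 6) × (5.6 - 8)/(2 - 8) × (5.6 - 10)/(2 - 10) = -0.017600
L_1(5.6) = (5.6 - 2)/(4 - 2) × (5.6 - 6)/(4 - 6) × (5.6 - 8)/(4 - 8) × (5.6 - 10)/(4 - 10) = 0.158400
L_2(5.6) = (5.6 - 2)/(6 - 2) × (5.6 - 4)/(6 - 4) × (5.6 - 8)/(6 - 8) × (5.6 - 10)/(6 - 10) = 0.950400
L_3(5.6) = (5.6 - 2)/(8 - 2) × (5.6 - 4)/(8 - 4) × (5.6 - 6)/(8 - 6) × (5.6 - 10)/(8 - 10) = -0.105600
L_4(5.6) = (5.6 - 2)/(10 - 2) × (5.6 - 4)/(10 - 4) × (5.6 - 6)/(10 - 6) × (5.6 - 8)/(10 - 8) = 0.014400

P(5.6) = 5×L_0(5.6) + 15×L_1(5.6) + (-8)×L_2(5.6) + 19×L_3(5.6) + 7×L_4(5.6)
P(5.6) = -7.220800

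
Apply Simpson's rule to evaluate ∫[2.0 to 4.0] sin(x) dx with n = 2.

f(x) = sin(x)
a = 2.0, b = 4.0, n = 2
h = (b - a)/n = 1.000000

Simpson's rule: (h/3)[f(x₀) + 4f(x₁) + 2f(x₂) + ... + f(xₙ)]

x_0 = 2.0000, f(x_0) = 0.909297, coefficient = 1
x_1 = 3.0000, f(x_1) = 0.141120, coefficient = 4
x_2 = 4.0000, f(x_2) = -0.756802, coefficient = 1

I ≈ (1.000000/3) × 0.716975 = 0.238992
Exact value: 0.237497
Error: 0.001495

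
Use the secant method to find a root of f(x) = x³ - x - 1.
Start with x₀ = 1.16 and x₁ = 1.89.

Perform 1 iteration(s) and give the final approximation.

f(x) = x³ - x - 1
x₀ = 1.16, x₁ = 1.89

Secant formula: x_{n+1} = x_n - f(x_n)(x_n - x_{n-1})/(f(x_n) - f(x_{n-1}))

Iteration 1:
  f(1.160000) = -0.599104
  f(1.890000) = 3.861269
  x_2 = 1.890000 - 3.861269×(1.890000 - 1.160000)/(3.861269 - (-0.599104))
       = 1.258051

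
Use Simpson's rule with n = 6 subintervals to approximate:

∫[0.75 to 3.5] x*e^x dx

f(x) = x*e^x
a = 0.75, b = 3.5, n = 6
h = (b - a)/n = 0.458333

Simpson's rule: (h/3)[f(x₀) + 4f(x₁) + 2f(x₂) + ... + f(xₙ)]

x_0 = 0.7500, f(x_0) = 1.587750, coefficient = 1
x_1 = 1.2083, f(x_1) = 4.045379, coefficient = 4
x_2 = 1.6667, f(x_2) = 8.824150, coefficient = 2
x_3 = 2.1250, f(x_3) = 17.792407, coefficient = 4
x_4 = 2.5833, f(x_4) = 34.206439, coefficient = 2
x_5 = 3.0417, f(x_5) = 63.692848, coefficient = 4
x_6 = 3.5000, f(x_6) = 115.904082, coefficient = 1

I ≈ (0.458333/3) × 545.675547 = 83.367097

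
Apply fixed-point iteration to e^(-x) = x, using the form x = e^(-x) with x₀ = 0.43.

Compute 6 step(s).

Equation: e^(-x) = x
Fixed-point form: x = e^(-x)
x₀ = 0.43

x_1 = g(0.430000) = 0.650509
x_2 = g(0.650509) = 0.521780
x_3 = g(0.521780) = 0.593463
x_4 = g(0.593463) = 0.552411
x_5 = g(0.552411) = 0.575561
x_6 = g(0.575561) = 0.562390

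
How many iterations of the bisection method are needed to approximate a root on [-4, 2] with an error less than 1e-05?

We need (b-a)/2^n ≤ 1e-05
(2 - (-4))/2^n ≤ 1e-05
6/2^n ≤ 1e-05
2^n ≥ 600000
n ≥ log₂(600000) = 19.19
n ≥ 20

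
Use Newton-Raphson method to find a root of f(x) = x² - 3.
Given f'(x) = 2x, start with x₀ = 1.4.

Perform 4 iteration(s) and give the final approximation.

f(x) = x² - 3
f'(x) = 2x
x₀ = 1.4

Newton-Raphson formula: x_{n+1} = x_n - f(x_n)/f'(x_n)

Iteration 1:
  f(1.400000) = -1.040000
  f'(1.400000) = 2.800000
  x_1 = 1.400000 - (-1.040000)/2.800000 = 1.771429
Iteration 2:
  f(1.771429) = 0.137959
  f'(1.771429) = 3.542857
  x_2 = 1.771429 - 0.137959/3.542857 = 1.732488
Iteration 3:
  f(1.732488) = 0.001516
  f'(1.732488) = 3.464977
  x_3 = 1.732488 - 0.001516/3.464977 = 1.732051
Iteration 4:
  f(1.732051) = 0.000000
  f'(1.732051) = 3.464102
  x_4 = 1.732051 - 0.000000/3.464102 = 1.732051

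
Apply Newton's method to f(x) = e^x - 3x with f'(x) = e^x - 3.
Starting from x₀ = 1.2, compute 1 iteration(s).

f(x) = e^x - 3x
f'(x) = e^x - 3
x₀ = 1.2

Newton-Raphson formula: x_{n+1} = x_n - f(x_n)/f'(x_n)

Iteration 1:
  f(1.200000) = -0.279883
  f'(1.200000) = 0.320117
  x_1 = 1.200000 - (-0.279883)/0.320117 = 2.074315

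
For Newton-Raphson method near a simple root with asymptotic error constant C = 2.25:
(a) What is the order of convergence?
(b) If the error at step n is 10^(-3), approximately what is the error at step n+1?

(a) Newton-Raphson has quadratic (order 2) convergence near simple roots.
    This means |e_{n+1}| ≈ C|e_n|².

(b) With |e_n| = 10^(-3) and C = 2.25:
    |e_{n+1}| ≈ 2.25 × (10^(-3))² = 2.25 × 10^(-6)

(a) 2 (quadratic); (b) |e_{n+1}| ≈ 2.250e-06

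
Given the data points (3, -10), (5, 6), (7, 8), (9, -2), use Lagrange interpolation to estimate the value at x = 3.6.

Lagrange interpolation formula:
P(x) = Σ yᵢ × Lᵢ(x)
where Lᵢ(x) = Π_{j≠i} (x - xⱼ)/(xᵢ - xⱼ)

L_0(3.6) = (3.6 - 5)/(3 - 5) × (3.6 - 7)/(3 - 7) × (3.6 - 9)/(3 - 9) = 0.535500
L_1(3.6) = (3.6 - 3)/(5 - 3) × (3.6 - 7)/(5 - 7) × (3.6 - 9)/(5 - 9) = 0.688500
L_2(3.6) = (3.6 - 3)/(7 - 3) × (3.6 - 5)/(7 - 5) × (3.6 - 9)/(7 - 9) = -0.283500
L_3(3.6) = (3.6 - 3)/(9 - 3) × (3.6 - 5)/(9 - 5) × (3.6 - 7)/(9 - 7) = 0.059500

P(3.6) = (-10)×L_0(3.6) + 6×L_1(3.6) + 8×L_2(3.6) + (-2)×L_3(3.6)
P(3.6) = -3.611000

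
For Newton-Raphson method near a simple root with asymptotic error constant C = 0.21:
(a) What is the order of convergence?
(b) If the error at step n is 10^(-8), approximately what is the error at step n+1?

(a) Newton-Raphson has quadratic (order 2) convergence near simple roots.
    This means |e_{n+1}| ≈ C|e_n|².

(b) With |e_n| = 10^(-8) and C = 0.21:
    |e_{n+1}| ≈ 0.21 × (10^(-8))² = 0.21 × 10^(-16)

(a) 2 (quadratic); (b) |e_{n+1}| ≈ 2.100e-17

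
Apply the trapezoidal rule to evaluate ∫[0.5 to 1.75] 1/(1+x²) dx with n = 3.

f(x) = 1/(1+x²)
a = 0.5, b = 1.75, n = 3
h = (b - a)/n = 0.416667

Trapezoidal rule: (h/2)[f(x₀) + 2f(x₁) + 2f(x₂) + ... + f(xₙ)]

x_0 = 0.5000, f(x_0) = 0.800000, coefficient = 1
x_1 = 0.9167, f(x_1) = 0.543396, coefficient = 2
x_2 = 1.3333, f(x_2) = 0.360000, coefficient = 2
x_3 = 1.7500, f(x_3) = 0.246154, coefficient = 1

I ≈ (0.416667/2) × 2.852946 = 0.594364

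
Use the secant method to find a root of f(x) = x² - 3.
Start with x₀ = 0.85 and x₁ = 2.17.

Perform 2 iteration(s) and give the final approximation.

f(x) = x² - 3
x₀ = 0.85, x₁ = 2.17

Secant formula: x_{n+1} = x_n - f(x_n)(x_n - x_{n-1})/(f(x_n) - f(x_{n-1}))

Iteration 1:
  f(0.850000) = -2.277500
  f(2.170000) = 1.708900
  x_2 = 2.170000 - 1.708900×(2.170000 - 0.850000)/(1.708900 - (-2.277500))
       = 1.604139
Iteration 2:
  f(2.170000) = 1.708900
  f(1.604139) = -0.426738
  x_3 = 1.604139 - (-0.426738)×(1.604139 - 2.170000)/(-0.426738 - 1.708900)
       = 1.717208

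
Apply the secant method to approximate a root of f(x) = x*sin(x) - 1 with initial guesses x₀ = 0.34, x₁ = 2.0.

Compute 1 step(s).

f(x) = x*sin(x) - 1
x₀ = 0.34, x₁ = 2.0

Secant formula: x_{n+1} = x_n - f(x_n)(x_n - x_{n-1})/(f(x_n) - f(x_{n-1}))

Iteration 1:
  f(0.340000) = -0.886614
  f(2.000000) = 0.818595
  x_2 = 2.000000 - 0.818595×(2.000000 - 0.340000)/(0.818595 - (-0.886614))
       = 1.203108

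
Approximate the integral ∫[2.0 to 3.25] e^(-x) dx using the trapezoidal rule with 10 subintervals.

f(x) = e^(-x)
a = 2.0, b = 3.25, n = 10
h = (b - a)/n = 0.125000

Trapezoidal rule: (h/2)[f(x₀) + 2f(x₁) + 2f(x₂) + ... + f(xₙ)]

x_0 = 2.0000, f(x_0) = 0.135335, coefficient = 1
x_1 = 2.1250, f(x_1) = 0.119433, coefficient = 2
x_2 = 2.2500, f(x_2) = 0.105399, coefficient = 2
x_3 = 2.3750, f(x_3) = 0.093014, coefficient = 2
x_4 = 2.5000, f(x_4) = 0.082085, coefficient = 2
x_5 = 2.6250, f(x_5) = 0.072440, coefficient = 2
x_6 = 2.7500, f(x_6) = 0.063928, coefficient = 2
x_7 = 2.8750, f(x_7) = 0.056416, coefficient = 2
x_8 = 3.0000, f(x_8) = 0.049787, coefficient = 2
x_9 = 3.1250, f(x_9) = 0.043937, coefficient = 2
x_10 = 3.2500, f(x_10) = 0.038774, coefficient = 1

I ≈ (0.125000/2) × 1.546988 = 0.096687
Exact value: 0.096561
Error: 0.000126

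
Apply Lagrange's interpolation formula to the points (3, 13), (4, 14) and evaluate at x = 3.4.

Lagrange interpolation formula:
P(x) = Σ yᵢ × Lᵢ(x)
where Lᵢ(x) = Π_{j≠i} (x - xⱼ)/(xᵢ - xⱼ)

L_0(3.4) = (3.4 - 4)/(3 - 4) = 0.600000
L_1(3.4) = (3.4 - 3)/(4 - 3) = 0.400000

P(3.4) = 13×L_0(3.4) + 14×L_1(3.4)
P(3.4) = 13.400000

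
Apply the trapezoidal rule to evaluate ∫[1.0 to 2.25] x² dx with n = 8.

f(x) = x²
a = 1.0, b = 2.25, n = 8
h = (b - a)/n = 0.156250

Trapezoidal rule: (h/2)[f(x₀) + 2f(x₁) + 2f(x₂) + ... + f(xₙ)]

x_0 = 1.0000, f(x_0) = 1.000000, coefficient = 1
x_1 = 1.1562, f(x_1) = 1.336914, coefficient = 2
x_2 = 1.3125, f(x_2) = 1.722656, coefficient = 2
x_3 = 1.4688, f(x_3) = 2.157227, coefficient = 2
x_4 = 1.6250, f(x_4) = 2.640625, coefficient = 2
x_5 = 1.7812, f(x_5) = 3.172852, coefficient = 2
x_6 = 1.9375, f(x_6) = 3.753906, coefficient = 2
x_7 = 2.0938, f(x_7) = 4.383789, coefficient = 2
x_8 = 2.2500, f(x_8) = 5.062500, coefficient = 1

I ≈ (0.156250/2) × 44.398438 = 3.468628
Exact value: 3.463542
Error: 0.005086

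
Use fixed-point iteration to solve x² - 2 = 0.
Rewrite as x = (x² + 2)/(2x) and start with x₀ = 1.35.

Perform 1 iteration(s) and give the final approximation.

Equation: x² - 2 = 0
Fixed-point form: x = (x² + 2)/(2x)
x₀ = 1.35

x_1 = g(1.350000) = 1.415741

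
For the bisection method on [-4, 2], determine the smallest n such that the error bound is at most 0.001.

We need (b-a)/2^n ≤ 0.001
(2 - (-4))/2^n ≤ 0.001
6/2^n ≤ 0.001
2^n ≥ 6000
n ≥ log₂(6000) = 12.55
n ≥ 13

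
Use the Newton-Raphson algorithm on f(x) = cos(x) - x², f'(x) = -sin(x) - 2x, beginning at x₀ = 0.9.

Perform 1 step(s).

f(x) = cos(x) - x²
f'(x) = -sin(x) - 2x
x₀ = 0.9

Newton-Raphson formula: x_{n+1} = x_n - f(x_n)/f'(x_n)

Iteration 1:
  f(0.900000) = -0.188390
  f'(0.900000) = -2.583327
  x_1 = 0.900000 - (-0.188390)/(-2.583327) = 0.827075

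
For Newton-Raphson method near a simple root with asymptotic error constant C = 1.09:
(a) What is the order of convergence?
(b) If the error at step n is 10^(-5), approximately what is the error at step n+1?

(a) Newton-Raphson has quadratic (order 2) convergence near simple roots.
    This means |e_{n+1}| ≈ C|e_n|².

(b) With |e_n| = 10^(-5) and C = 1.09:
    |e_{n+1}| ≈ 1.09 × (10^(-5))² = 1.09 × 10^(-10)

(a) 2 (quadratic); (b) |e_{n+1}| ≈ 1.090e-10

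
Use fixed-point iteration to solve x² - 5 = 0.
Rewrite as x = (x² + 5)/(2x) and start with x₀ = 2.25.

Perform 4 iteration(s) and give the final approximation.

Equation: x² - 5 = 0
Fixed-point form: x = (x² + 5)/(2x)
x₀ = 2.25

x_1 = g(2.250000) = 2.236111
x_2 = g(2.236111) = 2.236068
x_3 = g(2.236068) = 2.236068
x_4 = g(2.236068) = 2.236068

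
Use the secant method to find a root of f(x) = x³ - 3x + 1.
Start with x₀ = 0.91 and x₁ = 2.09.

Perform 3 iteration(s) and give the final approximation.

f(x) = x³ - 3x + 1
x₀ = 0.91, x₁ = 2.09

Secant formula: x_{n+1} = x_n - f(x_n)(x_n - x_{n-1})/(f(x_n) - f(x_{n-1}))

Iteration 1:
  f(0.910000) = -0.976429
  f(2.090000) = 3.859329
  x_2 = 2.090000 - 3.859329×(2.090000 - 0.910000)/(3.859329 - (-0.976429))
       = 1.148264
Iteration 2:
  f(2.090000) = 3.859329
  f(1.148264) = -0.930794
  x_3 = 1.148264 - (-0.930794)×(1.148264 - 2.090000)/(-0.930794 - 3.859329)
       = 1.331258
Iteration 3:
  f(1.148264) = -0.930794
  f(1.331258) = -0.634456
  x_4 = 1.331258 - (-0.634456)×(1.331258 - 1.148264)/(-0.634456 - (-0.930794))
       = 1.723044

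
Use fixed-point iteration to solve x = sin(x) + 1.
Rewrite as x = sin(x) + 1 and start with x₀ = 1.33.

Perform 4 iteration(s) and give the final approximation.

Equation: x = sin(x) + 1
Fixed-point form: x = sin(x) + 1
x₀ = 1.33

x_1 = g(1.330000) = 1.971148
x_2 = g(1.971148) = 1.920924
x_3 = g(1.920924) = 1.939329
x_4 = g(1.939329) = 1.932857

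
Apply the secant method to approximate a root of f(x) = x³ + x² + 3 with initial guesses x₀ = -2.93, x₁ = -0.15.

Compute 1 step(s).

f(x) = x³ + x² + 3
x₀ = -2.93, x₁ = -0.15

Secant formula: x_{n+1} = x_n - f(x_n)(x_n - x_{n-1})/(f(x_n) - f(x_{n-1}))

Iteration 1:
  f(-2.930000) = -13.568857
  f(-0.150000) = 3.019125
  x_2 = -0.150000 - 3.019125×(-0.150000 - (-2.930000))/(3.019125 - (-13.568857))
       = -0.655979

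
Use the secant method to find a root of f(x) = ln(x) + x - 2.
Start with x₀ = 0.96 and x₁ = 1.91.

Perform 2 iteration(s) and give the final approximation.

f(x) = ln(x) + x - 2
x₀ = 0.96, x₁ = 1.91

Secant formula: x_{n+1} = x_n - f(x_n)(x_n - x_{n-1})/(f(x_n) - f(x_{n-1}))

Iteration 1:
  f(0.960000) = -1.080822
  f(1.910000) = 0.557103
  x_2 = 1.910000 - 0.557103×(1.910000 - 0.960000)/(0.557103 - (-1.080822))
       = 1.586879
Iteration 2:
  f(1.910000) = 0.557103
  f(1.586879) = 0.048648
  x_3 = 1.586879 - 0.048648×(1.586879 - 1.910000)/(0.048648 - 0.557103)
       = 1.555963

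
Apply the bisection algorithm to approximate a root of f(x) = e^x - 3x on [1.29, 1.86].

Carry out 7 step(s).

f(x) = e^x - 3x
Initial interval: [1.29, 1.86]

Iteration 1:
  c_1 = (1.290000 + 1.860000)/2 = 1.575000
  f(c_1) = f(1.575000) = 0.105742
  f(a) × f(c) < 0, new interval: [1.290000, 1.575000]
Iteration 2:
  c_2 = (1.290000 + 1.575000)/2 = 1.432500
  f(c_2) = f(1.432500) = -0.108341
  f(a) × f(c) ≥ 0, new interval: [1.432500, 1.575000]
Iteration 3:
  c_3 = (1.432500 + 1.575000)/2 = 1.503750
  f(c_3) = f(1.503750) = -0.012723
  f(a) × f(c) ≥ 0, new interval: [1.503750, 1.575000]
Iteration 4:
  c_4 = (1.503750 + 1.575000)/2 = 1.539375
  f(c_4) = f(1.539375) = 0.043551
  f(a) × f(c) < 0, new interval: [1.503750, 1.539375]
Iteration 5:
  c_5 = (1.503750 + 1.539375)/2 = 1.521563
  f(c_5) = f(1.521563) = 0.014687
  f(a) × f(c) < 0, new interval: [1.503750, 1.521563]
Iteration 6:
  c_6 = (1.503750 + 1.521563)/2 = 1.512656
  f(c_6) = f(1.512656) = 0.000802
  f(a) × f(c) < 0, new interval: [1.503750, 1.512656]
Iteration 7:
  c_7 = (1.503750 + 1.512656)/2 = 1.508203
  f(c_7) = f(1.508203) = -0.006005
  f(a) × f(c) ≥ 0, new interval: [1.508203, 1.512656]

After 7 iteration(s), the approximation is c_7 = 1.508203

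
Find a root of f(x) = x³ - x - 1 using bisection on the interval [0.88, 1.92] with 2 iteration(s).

f(x) = x³ - x - 1
Initial interval: [0.88, 1.92]

Iteration 1:
  c_1 = (0.880000 + 1.920000)/2 = 1.400000
  f(c_1) = f(1.400000) = 0.344000
  f(a) × f(c) < 0, new interval: [0.880000, 1.400000]
Iteration 2:
  c_2 = (0.880000 + 1.400000)/2 = 1.140000
  f(c_2) = f(1.140000) = -0.658456
  f(a) × f(c) ≥ 0, new interval: [1.140000, 1.400000]

After 2 iteration(s), the approximation is c_2 = 1.140000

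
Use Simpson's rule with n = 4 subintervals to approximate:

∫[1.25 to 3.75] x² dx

f(x) = x²
a = 1.25, b = 3.75, n = 4
h = (b - a)/n = 0.625000

Simpson's rule: (h/3)[f(x₀) + 4f(x₁) + 2f(x₂) + ... + f(xₙ)]

x_0 = 1.2500, f(x_0) = 1.562500, coefficient = 1
x_1 = 1.8750, f(x_1) = 3.515625, coefficient = 4
x_2 = 2.5000, f(x_2) = 6.250000, coefficient = 2
x_3 = 3.1250, f(x_3) = 9.765625, coefficient = 4
x_4 = 3.7500, f(x_4) = 14.062500, coefficient = 1

I ≈ (0.625000/3) × 81.250000 = 16.927083
Exact value: 16.927083
Error: 0.000000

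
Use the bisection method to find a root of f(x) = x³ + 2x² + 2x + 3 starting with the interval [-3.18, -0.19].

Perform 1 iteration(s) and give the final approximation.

f(x) = x³ + 2x² + 2x + 3
Initial interval: [-3.18, -0.19]

Iteration 1:
  c_1 = (-3.180000 + (-0.190000))/2 = -1.685000
  f(c_1) = f(-1.685000) = 0.524356
  f(a) × f(c) < 0, new interval: [-3.180000, -1.685000]

After 1 iteration(s), the approximation is c_1 = -1.685000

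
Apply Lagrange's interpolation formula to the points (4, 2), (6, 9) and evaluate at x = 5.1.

Lagrange interpolation formula:
P(x) = Σ yᵢ × Lᵢ(x)
where Lᵢ(x) = Π_{j≠i} (x - xⱼ)/(xᵢ - xⱼ)

L_0(5.1) = (5.1 - 6)/(4 - 6) = 0.450000
L_1(5.1) = (5.1 - 4)/(6 - 4) = 0.550000

P(5.1) = 2×L_0(5.1) + 9×L_1(5.1)
P(5.1) = 5.850000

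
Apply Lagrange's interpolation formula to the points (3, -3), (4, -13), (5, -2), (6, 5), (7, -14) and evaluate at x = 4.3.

Lagrange interpolation formula:
P(x) = Σ yᵢ × Lᵢ(x)
where Lᵢ(x) = Π_{j≠i} (x - xⱼ)/(xᵢ - xⱼ)

L_0(4.3) = (4.3 - 4)/(3 - 4) × (4.3 - 5)/(3 - 5) × (4.3 - 6)/(3 - 6) × (4.3 - 7)/(3 - 7) = -0.040162
L_1(4.3) = (4.3 - 3)/(4 - 3) × (4.3 - 5)/(4 - 5) × (4.3 - 6)/(4 - 6) × (4.3 - 7)/(4 - 7) = 0.696150
L_2(4.3) = (4.3 - 3)/(5 - 3) × (4.3 - 4)/(5 - 4) × (4.3 - 6)/(5 - 6) × (4.3 - 7)/(5 - 7) = 0.447525
L_3(4.3) = (4.3 - 3)/(6 - 3) × (4.3 - 4)/(6 - 4) × (4.3 - 5)/(6 - 5) × (4.3 - 7)/(6 - 7) = -0.122850
L_4(4.3) = (4.3 - 3)/(7 - 3) × (4.3 - 4)/(7 - 4) × (4.3 - 5)/(7 - 5) × (4.3 - 6)/(7 - 6) = 0.019337

P(4.3) = (-3)×L_0(4.3) + (-13)×L_1(4.3) + (-2)×L_2(4.3) + 5×L_3(4.3) + (-14)×L_4(4.3)
P(4.3) = -10.709488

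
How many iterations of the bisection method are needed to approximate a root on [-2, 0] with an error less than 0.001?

We need (b-a)/2^n ≤ 0.001
(0 - (-2))/2^n ≤ 0.001
2/2^n ≤ 0.001
2^n ≥ 2000
n ≥ log₂(2000) = 10.97
n ≥ 11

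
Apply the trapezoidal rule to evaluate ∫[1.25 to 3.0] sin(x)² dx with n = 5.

f(x) = sin(x)²
a = 1.25, b = 3.0, n = 5
h = (b - a)/n = 0.350000

Trapezoidal rule: (h/2)[f(x₀) + 2f(x₁) + 2f(x₂) + ... + f(xₙ)]

x_0 = 1.2500, f(x_0) = 0.900572, coefficient = 1
x_1 = 1.6000, f(x_1) = 0.999147, coefficient = 2
x_2 = 1.9500, f(x_2) = 0.862966, coefficient = 2
x_3 = 2.3000, f(x_3) = 0.556076, coefficient = 2
x_4 = 2.6500, f(x_4) = 0.222813, coefficient = 2
x_5 = 3.0000, f(x_5) = 0.019915, coefficient = 1

I ≈ (0.350000/2) × 6.202492 = 1.085436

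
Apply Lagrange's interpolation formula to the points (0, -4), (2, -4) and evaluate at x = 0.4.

Lagrange interpolation formula:
P(x) = Σ yᵢ × Lᵢ(x)
where Lᵢ(x) = Π_{j≠i} (x - xⱼ)/(xᵢ - xⱼ)

L_0(0.4) = (0.4 - 2)/(0 - 2) = 0.800000
L_1(0.4) = (0.4 - 0)/(2 - 0) = 0.200000

P(0.4) = (-4)×L_0(0.4) + (-4)×L_1(0.4)
P(0.4) = -4.000000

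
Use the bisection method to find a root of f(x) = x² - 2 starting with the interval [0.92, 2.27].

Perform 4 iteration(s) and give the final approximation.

f(x) = x² - 2
Initial interval: [0.92, 2.27]

Iteration 1:
  c_1 = (0.920000 + 2.270000)/2 = 1.595000
  f(c_1) = f(1.595000) = 0.544025
  f(a) × f(c) < 0, new interval: [0.920000, 1.595000]
Iteration 2:
  c_2 = (0.920000 + 1.595000)/2 = 1.257500
  f(c_2) = f(1.257500) = -0.418694
  f(a) × f(c) ≥ 0, new interval: [1.257500, 1.595000]
Iteration 3:
  c_3 = (1.257500 + 1.595000)/2 = 1.426250
  f(c_3) = f(1.426250) = 0.034189
  f(a) × f(c) < 0, new interval: [1.257500, 1.426250]
Iteration 4:
  c_4 = (1.257500 + 1.426250)/2 = 1.341875
  f(c_4) = f(1.341875) = -0.199371
  f(a) × f(c) ≥ 0, new interval: [1.341875, 1.426250]

After 4 iteration(s), the approximation is c_4 = 1.341875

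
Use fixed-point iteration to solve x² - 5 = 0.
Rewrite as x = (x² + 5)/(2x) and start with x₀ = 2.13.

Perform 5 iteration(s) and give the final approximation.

Equation: x² - 5 = 0
Fixed-point form: x = (x² + 5)/(2x)
x₀ = 2.13

x_1 = g(2.130000) = 2.238709
x_2 = g(2.238709) = 2.236070
x_3 = g(2.236070) = 2.236068
x_4 = g(2.236068) = 2.236068
x_5 = g(2.236068) = 2.236068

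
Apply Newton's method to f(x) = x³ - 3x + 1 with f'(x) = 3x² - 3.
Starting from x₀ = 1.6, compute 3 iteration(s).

f(x) = x³ - 3x + 1
f'(x) = 3x² - 3
x₀ = 1.6

Newton-Raphson formula: x_{n+1} = x_n - f(x_n)/f'(x_n)

Iteration 1:
  f(1.600000) = 0.296000
  f'(1.600000) = 4.680000
  x_1 = 1.600000 - 0.296000/4.680000 = 1.536752
Iteration 2:
  f(1.536752) = 0.018948
  f'(1.536752) = 4.084821
  x_2 = 1.536752 - 0.018948/4.084821 = 1.532113
Iteration 3:
  f(1.532113) = 0.000099
  f'(1.532113) = 4.042114
  x_3 = 1.532113 - 0.000099/4.042114 = 1.532089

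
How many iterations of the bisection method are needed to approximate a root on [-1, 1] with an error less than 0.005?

We need (b-a)/2^n ≤ 0.005
(1 - (-1))/2^n ≤ 0.005
2/2^n ≤ 0.005
2^n ≥ 400
n ≥ log₂(400) = 8.64
n ≥ 9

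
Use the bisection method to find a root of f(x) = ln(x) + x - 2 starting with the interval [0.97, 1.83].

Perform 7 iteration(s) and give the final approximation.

f(x) = ln(x) + x - 2
Initial interval: [0.97, 1.83]

Iteration 1:
  c_1 = (0.970000 + 1.830000)/2 = 1.400000
  f(c_1) = f(1.400000) = -0.263528
  f(a) × f(c) ≥ 0, new interval: [1.400000, 1.830000]
Iteration 2:
  c_2 = (1.400000 + 1.830000)/2 = 1.615000
  f(c_2) = f(1.615000) = 0.094335
  f(a) × f(c) < 0, new interval: [1.400000, 1.615000]
Iteration 3:
  c_3 = (1.400000 + 1.615000)/2 = 1.507500
  f(c_3) = f(1.507500) = -0.082047
  f(a) × f(c) ≥ 0, new interval: [1.507500, 1.615000]
Iteration 4:
  c_4 = (1.507500 + 1.615000)/2 = 1.561250
  f(c_4) = f(1.561250) = 0.006737
  f(a) × f(c) < 0, new interval: [1.507500, 1.561250]
Iteration 5:
  c_5 = (1.507500 + 1.561250)/2 = 1.534375
  f(c_5) = f(1.534375) = -0.037502
  f(a) × f(c) ≥ 0, new interval: [1.534375, 1.561250]
Iteration 6:
  c_6 = (1.534375 + 1.561250)/2 = 1.547812
  f(c_6) = f(1.547812) = -0.015345
  f(a) × f(c) ≥ 0, new interval: [1.547812, 1.561250]
Iteration 7:
  c_7 = (1.547812 + 1.561250)/2 = 1.554531
  f(c_7) = f(1.554531) = -0.004295
  f(a) × f(c) ≥ 0, new interval: [1.554531, 1.561250]

After 7 iteration(s), the approximation is c_7 = 1.554531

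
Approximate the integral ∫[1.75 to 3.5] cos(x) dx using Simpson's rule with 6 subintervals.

f(x) = cos(x)
a = 1.75, b = 3.5, n = 6
h = (b - a)/n = 0.291667

Simpson's rule: (h/3)[f(x₀) + 4f(x₁) + 2f(x₂) + ... + f(xₙ)]

x_0 = 1.7500, f(x_0) = -0.178246, coefficient = 1
x_1 = 2.0417, f(x_1) = -0.453662, coefficient = 4
x_2 = 2.3333, f(x_2) = -0.690758, coefficient = 2
x_3 = 2.6250, f(x_3) = -0.869507, coefficient = 4
x_4 = 2.9167, f(x_4) = -0.974811, coefficient = 2
x_5 = 3.2083, f(x_5) = -0.997774, coefficient = 4
x_6 = 3.5000, f(x_6) = -0.936457, coefficient = 1

I ≈ (0.291667/3) × -13.729612 = -1.334823
Exact value: -1.334769
Error: 0.000054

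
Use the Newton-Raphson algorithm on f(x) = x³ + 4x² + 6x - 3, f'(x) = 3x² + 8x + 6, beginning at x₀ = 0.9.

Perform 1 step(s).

f(x) = x³ + 4x² + 6x - 3
f'(x) = 3x² + 8x + 6
x₀ = 0.9

Newton-Raphson formula: x_{n+1} = x_n - f(x_n)/f'(x_n)

Iteration 1:
  f(0.900000) = 6.369000
  f'(0.900000) = 15.630000
  x_1 = 0.900000 - 6.369000/15.630000 = 0.492514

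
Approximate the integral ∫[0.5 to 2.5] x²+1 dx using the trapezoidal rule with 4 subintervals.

f(x) = x²+1
a = 0.5, b = 2.5, n = 4
h = (b - a)/n = 0.500000

Trapezoidal rule: (h/2)[f(x₀) + 2f(x₁) + 2f(x₂) + ... + f(xₙ)]

x_0 = 0.5000, f(x_0) = 1.250000, coefficient = 1
x_1 = 1.0000, f(x_1) = 2.000000, coefficient = 2
x_2 = 1.5000, f(x_2) = 3.250000, coefficient = 2
x_3 = 2.0000, f(x_3) = 5.000000, coefficient = 2
x_4 = 2.5000, f(x_4) = 7.250000, coefficient = 1

I ≈ (0.500000/2) × 29.000000 = 7.250000
Exact value: 7.166667
Error: 0.083333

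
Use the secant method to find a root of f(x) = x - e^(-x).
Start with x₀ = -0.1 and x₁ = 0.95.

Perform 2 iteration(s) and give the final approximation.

f(x) = x - e^(-x)
x₀ = -0.1, x₁ = 0.95

Secant formula: x_{n+1} = x_n - f(x_n)(x_n - x_{n-1})/(f(x_n) - f(x_{n-1}))

Iteration 1:
  f(-0.100000) = -1.205171
  f(0.950000) = 0.563259
  x_2 = 0.950000 - 0.563259×(0.950000 - (-0.100000))/(0.563259 - (-1.205171))
       = 0.615567
Iteration 2:
  f(0.950000) = 0.563259
  f(0.615567) = 0.075232
  x_3 = 0.615567 - 0.075232×(0.615567 - 0.950000)/(0.075232 - 0.563259)
       = 0.564012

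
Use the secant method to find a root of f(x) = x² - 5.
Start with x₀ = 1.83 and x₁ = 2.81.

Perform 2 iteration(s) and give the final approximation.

f(x) = x² - 5
x₀ = 1.83, x₁ = 2.81

Secant formula: x_{n+1} = x_n - f(x_n)(x_n - x_{n-1})/(f(x_n) - f(x_{n-1}))

Iteration 1:
  f(1.830000) = -1.651100
  f(2.810000) = 2.896100
  x_2 = 2.810000 - 2.896100×(2.810000 - 1.830000)/(2.896100 - (-1.651100))
       = 2.185841
Iteration 2:
  f(2.810000) = 2.896100
  f(2.185841) = -0.222101
  x_3 = 2.185841 - (-0.222101)×(2.185841 - 2.810000)/(-0.222101 - 2.896100)
       = 2.230298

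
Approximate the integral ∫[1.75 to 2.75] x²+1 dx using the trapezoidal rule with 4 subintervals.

f(x) = x²+1
a = 1.75, b = 2.75, n = 4
h = (b - a)/n = 0.250000

Trapezoidal rule: (h/2)[f(x₀) + 2f(x₁) + 2f(x₂) + ... + f(xₙ)]

x_0 = 1.7500, f(x_0) = 4.062500, coefficient = 1
x_1 = 2.0000, f(x_1) = 5.000000, coefficient = 2
x_2 = 2.2500, f(x_2) = 6.062500, coefficient = 2
x_3 = 2.5000, f(x_3) = 7.250000, coefficient = 2
x_4 = 2.7500, f(x_4) = 8.562500, coefficient = 1

I ≈ (0.250000/2) × 49.250000 = 6.156250
Exact value: 6.145833
Error: 0.010417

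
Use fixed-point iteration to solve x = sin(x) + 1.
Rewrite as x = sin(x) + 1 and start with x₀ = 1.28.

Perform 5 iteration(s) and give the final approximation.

Equation: x = sin(x) + 1
Fixed-point form: x = sin(x) + 1
x₀ = 1.28

x_1 = g(1.280000) = 1.958016
x_2 = g(1.958016) = 1.925963
x_3 = g(1.925963) = 1.937589
x_4 = g(1.937589) = 1.933482
x_5 = g(1.933482) = 1.934947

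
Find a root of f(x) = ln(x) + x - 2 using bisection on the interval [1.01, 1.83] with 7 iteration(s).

f(x) = ln(x) + x - 2
Initial interval: [1.01, 1.83]

Iteration 1:
  c_1 = (1.010000 + 1.830000)/2 = 1.420000
  f(c_1) = f(1.420000) = -0.229343
  f(a) × f(c) ≥ 0, new interval: [1.420000, 1.830000]
Iteration 2:
  c_2 = (1.420000 + 1.830000)/2 = 1.625000
  f(c_2) = f(1.625000) = 0.110508
  f(a) × f(c) < 0, new interval: [1.420000, 1.625000]
Iteration 3:
  c_3 = (1.420000 + 1.625000)/2 = 1.522500
  f(c_3) = f(1.522500) = -0.057146
  f(a) × f(c) ≥ 0, new interval: [1.522500, 1.625000]
Iteration 4:
  c_4 = (1.522500 + 1.625000)/2 = 1.573750
  f(c_4) = f(1.573750) = 0.027211
  f(a) × f(c) < 0, new interval: [1.522500, 1.573750]
Iteration 5:
  c_5 = (1.522500 + 1.573750)/2 = 1.548125
  f(c_5) = f(1.548125) = -0.014830
  f(a) × f(c) ≥ 0, new interval: [1.548125, 1.573750]
Iteration 6:
  c_6 = (1.548125 + 1.573750)/2 = 1.560938
  f(c_6) = f(1.560938) = 0.006224
  f(a) × f(c) < 0, new interval: [1.548125, 1.560938]
Iteration 7:
  c_7 = (1.548125 + 1.560938)/2 = 1.554531
  f(c_7) = f(1.554531) = -0.004295
  f(a) × f(c) ≥ 0, new interval: [1.554531, 1.560938]

After 7 iteration(s), the approximation is c_7 = 1.554531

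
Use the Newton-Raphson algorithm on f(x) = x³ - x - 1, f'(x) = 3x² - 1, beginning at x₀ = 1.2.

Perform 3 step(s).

f(x) = x³ - x - 1
f'(x) = 3x² - 1
x₀ = 1.2

Newton-Raphson formula: x_{n+1} = x_n - f(x_n)/f'(x_n)

Iteration 1:
  f(1.200000) = -0.472000
  f'(1.200000) = 3.320000
  x_1 = 1.200000 - (-0.472000)/3.320000 = 1.342169
Iteration 2:
  f(1.342169) = 0.075636
  f'(1.342169) = 4.404250
  x_2 = 1.342169 - 0.075636/4.404250 = 1.324995
Iteration 3:
  f(1.324995) = 0.001182
  f'(1.324995) = 4.266837
  x_3 = 1.324995 - 0.001182/4.266837 = 1.324718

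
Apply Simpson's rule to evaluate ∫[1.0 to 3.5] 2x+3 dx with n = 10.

f(x) = 2x+3
a = 1.0, b = 3.5, n = 10
h = (b - a)/n = 0.250000

Simpson's rule: (h/3)[f(x₀) + 4f(x₁) + 2f(x₂) + ... + f(xₙ)]

x_0 = 1.0000, f(x_0) = 5.000000, coefficient = 1
x_1 = 1.2500, f(x_1) = 5.500000, coefficient = 4
x_2 = 1.5000, f(x_2) = 6.000000, coefficient = 2
x_3 = 1.7500, f(x_3) = 6.500000, coefficient = 4
x_4 = 2.0000, f(x_4) = 7.000000, coefficient = 2
x_5 = 2.2500, f(x_5) = 7.500000, coefficient = 4
x_6 = 2.5000, f(x_6) = 8.000000, coefficient = 2
x_7 = 2.7500, f(x_7) = 8.500000, coefficient = 4
x_8 = 3.0000, f(x_8) = 9.000000, coefficient = 2
x_9 = 3.2500, f(x_9) = 9.500000, coefficient = 4
x_10 = 3.5000, f(x_10) = 10.000000, coefficient = 1

I ≈ (0.250000/3) × 225.000000 = 18.750000
Exact value: 18.750000
Error: 0.000000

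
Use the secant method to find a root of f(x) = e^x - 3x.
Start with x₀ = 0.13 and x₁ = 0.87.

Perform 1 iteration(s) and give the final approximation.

f(x) = e^x - 3x
x₀ = 0.13, x₁ = 0.87

Secant formula: x_{n+1} = x_n - f(x_n)(x_n - x_{n-1})/(f(x_n) - f(x_{n-1}))

Iteration 1:
  f(0.130000) = 0.748828
  f(0.870000) = -0.223089
  x_2 = 0.870000 - (-0.223089)×(0.870000 - 0.130000)/(-0.223089 - 0.748828)
       = 0.700144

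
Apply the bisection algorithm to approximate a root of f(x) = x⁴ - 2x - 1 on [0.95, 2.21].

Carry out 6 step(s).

f(x) = x⁴ - 2x - 1
Initial interval: [0.95, 2.21]

Iteration 1:
  c_1 = (0.950000 + 2.210000)/2 = 1.580000
  f(c_1) = f(1.580000) = 2.072013
  f(a) × f(c) < 0, new interval: [0.950000, 1.580000]
Iteration 2:
  c_2 = (0.950000 + 1.580000)/2 = 1.265000
  f(c_2) = f(1.265000) = -0.969280
  f(a) × f(c) ≥ 0, new interval: [1.265000, 1.580000]
Iteration 3:
  c_3 = (1.265000 + 1.580000)/2 = 1.422500
  f(c_3) = f(1.422500) = 0.249578
  f(a) × f(c) < 0, new interval: [1.265000, 1.422500]
Iteration 4:
  c_4 = (1.265000 + 1.422500)/2 = 1.343750
  f(c_4) = f(1.343750) = -0.427077
  f(a) × f(c) ≥ 0, new interval: [1.343750, 1.422500]
Iteration 5:
  c_5 = (1.343750 + 1.422500)/2 = 1.383125
  f(c_5) = f(1.383125) = -0.106548
  f(a) × f(c) ≥ 0, new interval: [1.383125, 1.422500]
Iteration 6:
  c_6 = (1.383125 + 1.422500)/2 = 1.402813
  f(c_6) = f(1.402813) = 0.066938
  f(a) × f(c) < 0, new interval: [1.383125, 1.402813]

After 6 iteration(s), the approximation is c_6 = 1.402813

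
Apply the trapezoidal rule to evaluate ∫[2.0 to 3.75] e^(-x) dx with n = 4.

f(x) = e^(-x)
a = 2.0, b = 3.75, n = 4
h = (b - a)/n = 0.437500

Trapezoidal rule: (h/2)[f(x₀) + 2f(x₁) + 2f(x₂) + ... + f(xₙ)]

x_0 = 2.0000, f(x_0) = 0.135335, coefficient = 1
x_1 = 2.4375, f(x_1) = 0.087379, coefficient = 2
x_2 = 2.8750, f(x_2) = 0.056416, coefficient = 2
x_3 = 3.3125, f(x_3) = 0.036425, coefficient = 2
x_4 = 3.7500, f(x_4) = 0.023518, coefficient = 1

I ≈ (0.437500/2) × 0.519293 = 0.113595
Exact value: 0.111818
Error: 0.001778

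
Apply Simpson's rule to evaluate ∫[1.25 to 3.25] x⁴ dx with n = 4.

f(x) = x⁴
a = 1.25, b = 3.25, n = 4
h = (b - a)/n = 0.500000

Simpson's rule: (h/3)[f(x₀) + 4f(x₁) + 2f(x₂) + ... + f(xₙ)]

x_0 = 1.2500, f(x_0) = 2.441406, coefficient = 1
x_1 = 1.7500, f(x_1) = 9.378906, coefficient = 4
x_2 = 2.2500, f(x_2) = 25.628906, coefficient = 2
x_3 = 2.7500, f(x_3) = 57.191406, coefficient = 4
x_4 = 3.2500, f(x_4) = 111.566406, coefficient = 1

I ≈ (0.500000/3) × 431.546875 = 71.924479
Exact value: 71.907813
Error: 0.016667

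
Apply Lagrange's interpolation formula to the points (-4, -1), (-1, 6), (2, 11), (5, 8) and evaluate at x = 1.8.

Lagrange interpolation formula:
P(x) = Σ yᵢ × Lᵢ(x)
where Lᵢ(x) = Π_{j≠i} (x - xⱼ)/(xᵢ - xⱼ)

L_0(1.8) = (1.8 - (-1))/(-4 - (-1)) × (1.8 - 2)/(-4 - 2) × (1.8 - 5)/(-4 - 5) = -0.011062
L_1(1.8) = (1.8 - (-4))/(-1 - (-4)) × (1.8 - 2)/(-1 - 2) × (1.8 - 5)/(-1 - 5) = 0.068741
L_2(1.8) = (1.8 - (-4))/(2 - (-4)) × (1.8 - (-1))/(2 - (-1)) × (1.8 - 5)/(2 - 5) = 0.962370
L_3(1.8) = (1.8 - (-4))/(5 - (-4)) × (1.8 - (-1))/(5 - (-1)) × (1.8 - 2)/(5 - 2) = -0.020049

P(1.8) = (-1)×L_0(1.8) + 6×L_1(1.8) + 11×L_2(1.8) + 8×L_3(1.8)
P(1.8) = 10.849185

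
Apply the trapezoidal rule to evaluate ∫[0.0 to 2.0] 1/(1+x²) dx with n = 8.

f(x) = 1/(1+x²)
a = 0.0, b = 2.0, n = 8
h = (b - a)/n = 0.250000

Trapezoidal rule: (h/2)[f(x₀) + 2f(x₁) + 2f(x₂) + ... + f(xₙ)]

x_0 = 0.0000, f(x_0) = 1.000000, coefficient = 1
x_1 = 0.2500, f(x_1) = 0.941176, coefficient = 2
x_2 = 0.5000, f(x_2) = 0.800000, coefficient = 2
x_3 = 0.7500, f(x_3) = 0.640000, coefficient = 2
x_4 = 1.0000, f(x_4) = 0.500000, coefficient = 2
x_5 = 1.2500, f(x_5) = 0.390244, coefficient = 2
x_6 = 1.5000, f(x_6) = 0.307692, coefficient = 2
x_7 = 1.7500, f(x_7) = 0.246154, coefficient = 2
x_8 = 2.0000, f(x_8) = 0.200000, coefficient = 1

I ≈ (0.250000/2) × 8.850533 = 1.106317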